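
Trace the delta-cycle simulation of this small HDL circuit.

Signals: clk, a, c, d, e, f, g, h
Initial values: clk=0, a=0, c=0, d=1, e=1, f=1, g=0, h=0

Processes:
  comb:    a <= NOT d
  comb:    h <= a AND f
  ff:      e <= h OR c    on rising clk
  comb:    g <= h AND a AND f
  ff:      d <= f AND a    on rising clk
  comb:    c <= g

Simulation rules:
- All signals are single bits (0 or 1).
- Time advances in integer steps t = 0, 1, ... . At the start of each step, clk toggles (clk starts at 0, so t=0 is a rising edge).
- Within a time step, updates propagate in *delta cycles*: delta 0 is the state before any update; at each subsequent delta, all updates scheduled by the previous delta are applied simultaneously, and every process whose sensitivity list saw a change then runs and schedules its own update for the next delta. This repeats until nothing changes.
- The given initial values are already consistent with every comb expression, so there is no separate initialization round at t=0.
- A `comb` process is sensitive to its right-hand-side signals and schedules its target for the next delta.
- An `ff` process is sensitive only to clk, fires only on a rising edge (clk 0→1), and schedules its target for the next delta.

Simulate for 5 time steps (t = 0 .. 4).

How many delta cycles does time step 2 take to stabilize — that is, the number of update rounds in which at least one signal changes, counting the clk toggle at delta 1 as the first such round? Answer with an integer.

5

t0.Δ0 h=0 a=0 c=0 d=1 f=1 clk=0 g=0 e=1
t0.Δ1 h=0 a=0 c=0 d=1 f=1 clk=1 g=0 e=1
t0.Δ2 h=0 a=0 c=0 d=0 f=1 clk=1 g=0 e=0
t0.Δ3 h=0 a=1 c=0 d=0 f=1 clk=1 g=0 e=0
t0.Δ4 h=1 a=1 c=0 d=0 f=1 clk=1 g=0 e=0
t0.Δ5 h=1 a=1 c=0 d=0 f=1 clk=1 g=1 e=0
t0.Δ6 h=1 a=1 c=1 d=0 f=1 clk=1 g=1 e=0
t1.Δ0 h=1 a=1 c=1 d=0 f=1 clk=1 g=1 e=0
t1.Δ1 h=1 a=1 c=1 d=0 f=1 clk=0 g=1 e=0
t2.Δ0 h=1 a=1 c=1 d=0 f=1 clk=0 g=1 e=0
t2.Δ1 h=1 a=1 c=1 d=0 f=1 clk=1 g=1 e=0
t2.Δ2 h=1 a=1 c=1 d=1 f=1 clk=1 g=1 e=1
t2.Δ3 h=1 a=0 c=1 d=1 f=1 clk=1 g=1 e=1
t2.Δ4 h=0 a=0 c=1 d=1 f=1 clk=1 g=0 e=1
t2.Δ5 h=0 a=0 c=0 d=1 f=1 clk=1 g=0 e=1
t3.Δ0 h=0 a=0 c=0 d=1 f=1 clk=1 g=0 e=1
t3.Δ1 h=0 a=0 c=0 d=1 f=1 clk=0 g=0 e=1
t4.Δ0 h=0 a=0 c=0 d=1 f=1 clk=0 g=0 e=1
t4.Δ1 h=0 a=0 c=0 d=1 f=1 clk=1 g=0 e=1
t4.Δ2 h=0 a=0 c=0 d=0 f=1 clk=1 g=0 e=0
t4.Δ3 h=0 a=1 c=0 d=0 f=1 clk=1 g=0 e=0
t4.Δ4 h=1 a=1 c=0 d=0 f=1 clk=1 g=0 e=0
t4.Δ5 h=1 a=1 c=0 d=0 f=1 clk=1 g=1 e=0
t4.Δ6 h=1 a=1 c=1 d=0 f=1 clk=1 g=1 e=0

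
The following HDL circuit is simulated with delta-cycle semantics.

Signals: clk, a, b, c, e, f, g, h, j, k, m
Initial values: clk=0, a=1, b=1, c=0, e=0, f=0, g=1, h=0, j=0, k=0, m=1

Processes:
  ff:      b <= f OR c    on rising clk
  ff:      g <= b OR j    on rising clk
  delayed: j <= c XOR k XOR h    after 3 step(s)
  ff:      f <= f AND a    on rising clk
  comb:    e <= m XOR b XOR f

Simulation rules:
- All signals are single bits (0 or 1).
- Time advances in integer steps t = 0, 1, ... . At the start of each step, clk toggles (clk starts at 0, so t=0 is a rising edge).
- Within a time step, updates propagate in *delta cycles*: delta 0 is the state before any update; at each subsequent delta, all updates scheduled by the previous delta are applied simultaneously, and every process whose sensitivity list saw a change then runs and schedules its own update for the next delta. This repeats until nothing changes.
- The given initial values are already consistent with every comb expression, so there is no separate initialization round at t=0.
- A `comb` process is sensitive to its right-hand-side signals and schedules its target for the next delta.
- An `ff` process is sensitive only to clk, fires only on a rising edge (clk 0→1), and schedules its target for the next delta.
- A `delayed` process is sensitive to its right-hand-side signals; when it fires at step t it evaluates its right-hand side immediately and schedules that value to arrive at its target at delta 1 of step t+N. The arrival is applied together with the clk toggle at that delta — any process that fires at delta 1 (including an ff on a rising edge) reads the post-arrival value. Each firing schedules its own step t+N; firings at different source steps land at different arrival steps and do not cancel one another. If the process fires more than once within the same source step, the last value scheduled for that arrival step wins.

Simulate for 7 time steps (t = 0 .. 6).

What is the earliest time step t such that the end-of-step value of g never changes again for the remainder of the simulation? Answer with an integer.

[bits: j,k,a,b,c,h,g,clk,m,f,e]
t=0: Δ0=00110010100 Δ1=00110011100 Δ2=00100011100 Δ3=00100011101 | 3Δ
t=1: Δ0=00100011101 Δ1=00100010101 | 1Δ
t=2: Δ0=00100010101 Δ1=00100011101 Δ2=00100001101 | 2Δ
t=3: Δ0=00100001101 Δ1=00100000101 | 1Δ
t=4: Δ0=00100000101 Δ1=00100001101 | 1Δ
t=5: Δ0=00100001101 Δ1=00100000101 | 1Δ
t=6: Δ0=00100000101 Δ1=00100001101 | 1Δ

2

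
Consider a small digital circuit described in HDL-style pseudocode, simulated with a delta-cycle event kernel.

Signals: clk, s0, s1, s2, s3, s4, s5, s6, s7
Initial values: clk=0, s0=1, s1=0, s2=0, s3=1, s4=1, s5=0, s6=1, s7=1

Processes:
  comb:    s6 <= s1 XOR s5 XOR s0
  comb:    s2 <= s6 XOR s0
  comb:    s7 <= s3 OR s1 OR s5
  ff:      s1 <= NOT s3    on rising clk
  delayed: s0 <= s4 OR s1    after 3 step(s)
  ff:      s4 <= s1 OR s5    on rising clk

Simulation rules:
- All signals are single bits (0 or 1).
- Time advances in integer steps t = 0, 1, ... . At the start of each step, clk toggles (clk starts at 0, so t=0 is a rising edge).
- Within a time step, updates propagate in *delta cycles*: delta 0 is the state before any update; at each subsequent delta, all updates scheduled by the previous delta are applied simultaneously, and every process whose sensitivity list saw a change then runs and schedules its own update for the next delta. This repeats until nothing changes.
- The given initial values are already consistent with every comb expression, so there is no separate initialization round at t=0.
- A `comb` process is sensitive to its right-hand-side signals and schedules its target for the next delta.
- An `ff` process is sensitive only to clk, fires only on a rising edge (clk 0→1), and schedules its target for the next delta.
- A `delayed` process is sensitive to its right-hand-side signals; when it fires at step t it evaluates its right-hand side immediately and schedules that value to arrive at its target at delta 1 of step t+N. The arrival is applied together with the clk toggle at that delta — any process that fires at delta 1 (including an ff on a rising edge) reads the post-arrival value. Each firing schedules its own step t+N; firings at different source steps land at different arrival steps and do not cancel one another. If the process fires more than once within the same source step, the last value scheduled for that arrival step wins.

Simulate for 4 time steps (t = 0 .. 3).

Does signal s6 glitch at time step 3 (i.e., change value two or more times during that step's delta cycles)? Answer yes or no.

no

[bits: clk,s1,s0,s5,s6,s7,s2,s4,s3]
t=0: Δ0=001011011 Δ1=101011011 Δ2=101011001 | 2Δ
t=1: Δ0=101011001 Δ1=001011001 | 1Δ
t=2: Δ0=001011001 Δ1=101011001 | 1Δ
t=3: Δ0=101011001 Δ1=000011001 Δ2=000001101 Δ3=000001001 | 3Δ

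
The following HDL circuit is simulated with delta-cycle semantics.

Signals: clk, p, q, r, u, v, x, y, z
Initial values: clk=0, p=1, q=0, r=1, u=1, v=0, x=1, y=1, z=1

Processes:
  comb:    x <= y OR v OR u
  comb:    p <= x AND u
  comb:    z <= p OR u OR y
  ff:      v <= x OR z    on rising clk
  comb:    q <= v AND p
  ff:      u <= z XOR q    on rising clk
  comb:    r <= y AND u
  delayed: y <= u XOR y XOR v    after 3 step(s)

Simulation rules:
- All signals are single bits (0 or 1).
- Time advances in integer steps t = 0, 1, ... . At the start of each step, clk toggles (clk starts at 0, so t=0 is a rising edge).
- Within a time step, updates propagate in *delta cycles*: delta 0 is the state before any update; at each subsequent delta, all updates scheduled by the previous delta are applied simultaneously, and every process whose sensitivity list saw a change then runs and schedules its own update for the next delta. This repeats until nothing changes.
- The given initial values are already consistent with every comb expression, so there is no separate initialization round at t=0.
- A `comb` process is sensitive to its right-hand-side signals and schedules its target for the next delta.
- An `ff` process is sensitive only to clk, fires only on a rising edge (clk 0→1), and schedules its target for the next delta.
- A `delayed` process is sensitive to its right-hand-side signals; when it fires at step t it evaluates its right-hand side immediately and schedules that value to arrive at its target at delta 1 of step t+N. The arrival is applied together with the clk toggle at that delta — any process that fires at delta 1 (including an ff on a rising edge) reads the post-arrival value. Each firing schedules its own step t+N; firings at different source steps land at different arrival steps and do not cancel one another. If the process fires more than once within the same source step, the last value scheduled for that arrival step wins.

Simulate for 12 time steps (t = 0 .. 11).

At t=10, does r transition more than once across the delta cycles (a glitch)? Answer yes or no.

no

t0.Δ0 x=1 clk=0 r=1 z=1 u=1 v=0 y=1 q=0 p=1
t0.Δ1 x=1 clk=1 r=1 z=1 u=1 v=0 y=1 q=0 p=1
t0.Δ2 x=1 clk=1 r=1 z=1 u=1 v=1 y=1 q=0 p=1
t0.Δ3 x=1 clk=1 r=1 z=1 u=1 v=1 y=1 q=1 p=1
t1.Δ0 x=1 clk=1 r=1 z=1 u=1 v=1 y=1 q=1 p=1
t1.Δ1 x=1 clk=0 r=1 z=1 u=1 v=1 y=1 q=1 p=1
t2.Δ0 x=1 clk=0 r=1 z=1 u=1 v=1 y=1 q=1 p=1
t2.Δ1 x=1 clk=1 r=1 z=1 u=1 v=1 y=1 q=1 p=1
t2.Δ2 x=1 clk=1 r=1 z=1 u=0 v=1 y=1 q=1 p=1
t2.Δ3 x=1 clk=1 r=0 z=1 u=0 v=1 y=1 q=1 p=0
t2.Δ4 x=1 clk=1 r=0 z=1 u=0 v=1 y=1 q=0 p=0
t3.Δ0 x=1 clk=1 r=0 z=1 u=0 v=1 y=1 q=0 p=0
t3.Δ1 x=1 clk=0 r=0 z=1 u=0 v=1 y=1 q=0 p=0
t4.Δ0 x=1 clk=0 r=0 z=1 u=0 v=1 y=1 q=0 p=0
t4.Δ1 x=1 clk=1 r=0 z=1 u=0 v=1 y=1 q=0 p=0
t4.Δ2 x=1 clk=1 r=0 z=1 u=1 v=1 y=1 q=0 p=0
t4.Δ3 x=1 clk=1 r=1 z=1 u=1 v=1 y=1 q=0 p=1
t4.Δ4 x=1 clk=1 r=1 z=1 u=1 v=1 y=1 q=1 p=1
t5.Δ0 x=1 clk=1 r=1 z=1 u=1 v=1 y=1 q=1 p=1
t5.Δ1 x=1 clk=0 r=1 z=1 u=1 v=1 y=0 q=1 p=1
t5.Δ2 x=1 clk=0 r=0 z=1 u=1 v=1 y=0 q=1 p=1
t6.Δ0 x=1 clk=0 r=0 z=1 u=1 v=1 y=0 q=1 p=1
t6.Δ1 x=1 clk=1 r=0 z=1 u=1 v=1 y=0 q=1 p=1
t6.Δ2 x=1 clk=1 r=0 z=1 u=0 v=1 y=0 q=1 p=1
t6.Δ3 x=1 clk=1 r=0 z=1 u=0 v=1 y=0 q=1 p=0
t6.Δ4 x=1 clk=1 r=0 z=0 u=0 v=1 y=0 q=0 p=0
t7.Δ0 x=1 clk=1 r=0 z=0 u=0 v=1 y=0 q=0 p=0
t7.Δ1 x=1 clk=0 r=0 z=0 u=0 v=1 y=1 q=0 p=0
t7.Δ2 x=1 clk=0 r=0 z=1 u=0 v=1 y=1 q=0 p=0
t8.Δ0 x=1 clk=0 r=0 z=1 u=0 v=1 y=1 q=0 p=0
t8.Δ1 x=1 clk=1 r=0 z=1 u=0 v=1 y=0 q=0 p=0
t8.Δ2 x=1 clk=1 r=0 z=0 u=1 v=1 y=0 q=0 p=0
t8.Δ3 x=1 clk=1 r=0 z=1 u=1 v=1 y=0 q=0 p=1
t8.Δ4 x=1 clk=1 r=0 z=1 u=1 v=1 y=0 q=1 p=1
t9.Δ0 x=1 clk=1 r=0 z=1 u=1 v=1 y=0 q=1 p=1
t9.Δ1 x=1 clk=0 r=0 z=1 u=1 v=1 y=1 q=1 p=1
t9.Δ2 x=1 clk=0 r=1 z=1 u=1 v=1 y=1 q=1 p=1
t10.Δ0 x=1 clk=0 r=1 z=1 u=1 v=1 y=1 q=1 p=1
t10.Δ1 x=1 clk=1 r=1 z=1 u=1 v=1 y=0 q=1 p=1
t10.Δ2 x=1 clk=1 r=0 z=1 u=0 v=1 y=0 q=1 p=1
t10.Δ3 x=1 clk=1 r=0 z=1 u=0 v=1 y=0 q=1 p=0
t10.Δ4 x=1 clk=1 r=0 z=0 u=0 v=1 y=0 q=0 p=0
t11.Δ0 x=1 clk=1 r=0 z=0 u=0 v=1 y=0 q=0 p=0
t11.Δ1 x=1 clk=0 r=0 z=0 u=0 v=1 y=0 q=0 p=0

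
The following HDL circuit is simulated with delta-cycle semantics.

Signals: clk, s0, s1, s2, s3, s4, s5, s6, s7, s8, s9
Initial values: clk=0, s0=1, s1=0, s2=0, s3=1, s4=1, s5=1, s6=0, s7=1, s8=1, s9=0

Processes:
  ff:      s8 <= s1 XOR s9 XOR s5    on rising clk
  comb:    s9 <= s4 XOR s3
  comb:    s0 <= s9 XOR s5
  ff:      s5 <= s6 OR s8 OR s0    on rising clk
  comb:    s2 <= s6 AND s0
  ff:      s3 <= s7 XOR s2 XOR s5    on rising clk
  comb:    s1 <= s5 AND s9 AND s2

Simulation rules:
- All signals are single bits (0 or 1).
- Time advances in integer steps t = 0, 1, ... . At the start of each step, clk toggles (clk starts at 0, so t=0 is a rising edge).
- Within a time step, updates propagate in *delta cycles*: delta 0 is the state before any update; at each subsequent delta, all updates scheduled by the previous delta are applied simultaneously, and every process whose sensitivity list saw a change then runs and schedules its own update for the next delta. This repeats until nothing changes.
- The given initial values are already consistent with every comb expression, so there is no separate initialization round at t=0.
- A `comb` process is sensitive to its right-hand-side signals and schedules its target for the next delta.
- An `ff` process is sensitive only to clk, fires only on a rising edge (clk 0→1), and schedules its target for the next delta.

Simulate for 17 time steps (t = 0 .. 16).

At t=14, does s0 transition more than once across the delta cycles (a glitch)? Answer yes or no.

yes

[bits: s1,s7,s5,s8,s9,s0,s2,s6,clk,s4,s3]
t=0: Δ0=01110100011 Δ1=01110100111 Δ2=01110100110 Δ3=01111100110 Δ4=01111000110 | 4Δ
t=1: Δ0=01111000110 Δ1=01111000010 | 1Δ
t=2: Δ0=01111000010 Δ1=01111000110 Δ2=01101000110 | 2Δ
t=3: Δ0=01101000110 Δ1=01101000010 | 1Δ
t=4: Δ0=01101000010 Δ1=01101000110 Δ2=01001000110 Δ3=01001100110 | 3Δ
t=5: Δ0=01001100110 Δ1=01001100010 | 1Δ
t=6: Δ0=01001100010 Δ1=01001100110 Δ2=01111100111 Δ3=01110000111 Δ4=01110100111 | 4Δ
t=7: Δ0=01110100111 Δ1=01110100011 | 1Δ
t=8: Δ0=01110100011 Δ1=01110100111 Δ2=01110100110 Δ3=01111100110 Δ4=01111000110 | 4Δ
t=9: Δ0=01111000110 Δ1=01111000010 | 1Δ
t=10: Δ0=01111000010 Δ1=01111000110 Δ2=01101000110 | 2Δ
t=11: Δ0=01101000110 Δ1=01101000010 | 1Δ
t=12: Δ0=01101000010 Δ1=01101000110 Δ2=01001000110 Δ3=01001100110 | 3Δ
t=13: Δ0=01001100110 Δ1=01001100010 | 1Δ
t=14: Δ0=01001100010 Δ1=01001100110 Δ2=01111100111 Δ3=01110000111 Δ4=01110100111 | 4Δ
t=15: Δ0=01110100111 Δ1=01110100011 | 1Δ
t=16: Δ0=01110100011 Δ1=01110100111 Δ2=01110100110 Δ3=01111100110 Δ4=01111000110 | 4Δ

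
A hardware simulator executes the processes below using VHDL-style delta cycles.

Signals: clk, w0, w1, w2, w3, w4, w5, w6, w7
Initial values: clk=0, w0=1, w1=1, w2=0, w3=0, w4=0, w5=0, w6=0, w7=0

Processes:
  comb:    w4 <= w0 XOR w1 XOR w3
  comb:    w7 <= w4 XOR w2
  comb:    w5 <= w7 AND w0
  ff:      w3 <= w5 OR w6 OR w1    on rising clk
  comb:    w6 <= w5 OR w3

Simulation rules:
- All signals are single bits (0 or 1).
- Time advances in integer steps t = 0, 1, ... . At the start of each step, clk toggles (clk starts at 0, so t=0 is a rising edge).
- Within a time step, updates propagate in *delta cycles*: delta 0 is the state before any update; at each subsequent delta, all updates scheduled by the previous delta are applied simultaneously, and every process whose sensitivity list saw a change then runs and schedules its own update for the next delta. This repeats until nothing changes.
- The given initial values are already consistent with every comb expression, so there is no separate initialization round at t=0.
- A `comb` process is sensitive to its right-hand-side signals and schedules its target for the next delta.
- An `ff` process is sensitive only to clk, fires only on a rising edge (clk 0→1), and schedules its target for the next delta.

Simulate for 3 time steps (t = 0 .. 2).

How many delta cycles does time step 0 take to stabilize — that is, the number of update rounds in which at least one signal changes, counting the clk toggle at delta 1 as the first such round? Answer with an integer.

5

t0.Δ0 w0=1 w5=0 w1=1 w6=0 w2=0 w3=0 w7=0 w4=0 clk=0
t0.Δ1 w0=1 w5=0 w1=1 w6=0 w2=0 w3=0 w7=0 w4=0 clk=1
t0.Δ2 w0=1 w5=0 w1=1 w6=0 w2=0 w3=1 w7=0 w4=0 clk=1
t0.Δ3 w0=1 w5=0 w1=1 w6=1 w2=0 w3=1 w7=0 w4=1 clk=1
t0.Δ4 w0=1 w5=0 w1=1 w6=1 w2=0 w3=1 w7=1 w4=1 clk=1
t0.Δ5 w0=1 w5=1 w1=1 w6=1 w2=0 w3=1 w7=1 w4=1 clk=1
t1.Δ0 w0=1 w5=1 w1=1 w6=1 w2=0 w3=1 w7=1 w4=1 clk=1
t1.Δ1 w0=1 w5=1 w1=1 w6=1 w2=0 w3=1 w7=1 w4=1 clk=0
t2.Δ0 w0=1 w5=1 w1=1 w6=1 w2=0 w3=1 w7=1 w4=1 clk=0
t2.Δ1 w0=1 w5=1 w1=1 w6=1 w2=0 w3=1 w7=1 w4=1 clk=1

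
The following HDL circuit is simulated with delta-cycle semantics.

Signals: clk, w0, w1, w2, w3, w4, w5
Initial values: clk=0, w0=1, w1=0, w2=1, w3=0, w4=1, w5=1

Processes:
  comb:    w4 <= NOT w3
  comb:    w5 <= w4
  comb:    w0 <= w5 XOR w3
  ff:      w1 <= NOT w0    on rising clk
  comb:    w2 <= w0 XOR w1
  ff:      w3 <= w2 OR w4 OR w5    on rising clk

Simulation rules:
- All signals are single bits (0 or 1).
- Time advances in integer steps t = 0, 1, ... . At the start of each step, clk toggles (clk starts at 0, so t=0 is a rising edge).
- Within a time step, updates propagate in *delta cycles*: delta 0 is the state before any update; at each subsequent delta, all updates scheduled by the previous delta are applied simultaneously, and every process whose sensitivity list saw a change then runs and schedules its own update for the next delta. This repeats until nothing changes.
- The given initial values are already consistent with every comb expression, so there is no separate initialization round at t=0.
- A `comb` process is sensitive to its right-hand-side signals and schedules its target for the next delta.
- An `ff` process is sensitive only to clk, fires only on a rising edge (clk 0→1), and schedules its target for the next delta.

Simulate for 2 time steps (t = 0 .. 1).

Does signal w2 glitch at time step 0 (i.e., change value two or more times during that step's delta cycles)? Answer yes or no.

t=0 Δ0: w3=0 w1=0 w5=1 clk=0 w0=1 w2=1 w4=1
  Δ1: clk:0→1
  Δ2: w3:0→1
  Δ3: w0:1→0, w4:1→0
  Δ4: w5:1→0, w2:1→0
  Δ5: w0:0→1
  Δ6: w2:0→1
  (6Δ to stable)
t=1 Δ0: w3=1 w1=0 w5=0 clk=1 w0=1 w2=1 w4=0
  Δ1: clk:1→0
  (1Δ to stable)

yes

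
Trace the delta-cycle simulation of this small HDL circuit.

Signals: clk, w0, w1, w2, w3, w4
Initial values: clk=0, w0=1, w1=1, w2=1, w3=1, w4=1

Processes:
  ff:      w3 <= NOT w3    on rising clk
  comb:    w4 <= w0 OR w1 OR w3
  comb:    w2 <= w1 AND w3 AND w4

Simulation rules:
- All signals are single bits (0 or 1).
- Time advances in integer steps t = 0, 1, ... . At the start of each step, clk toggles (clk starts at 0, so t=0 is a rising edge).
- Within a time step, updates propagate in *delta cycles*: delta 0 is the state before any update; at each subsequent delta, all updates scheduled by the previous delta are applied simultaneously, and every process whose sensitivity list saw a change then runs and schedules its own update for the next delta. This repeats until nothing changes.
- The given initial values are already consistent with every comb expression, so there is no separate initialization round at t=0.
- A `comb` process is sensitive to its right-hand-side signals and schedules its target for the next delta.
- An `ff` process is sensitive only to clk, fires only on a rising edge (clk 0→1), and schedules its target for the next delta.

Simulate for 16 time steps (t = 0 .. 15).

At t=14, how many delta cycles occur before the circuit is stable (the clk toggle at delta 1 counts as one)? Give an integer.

3

t0.Δ0 w2=1 w1=1 clk=0 w3=1 w0=1 w4=1
t0.Δ1 w2=1 w1=1 clk=1 w3=1 w0=1 w4=1
t0.Δ2 w2=1 w1=1 clk=1 w3=0 w0=1 w4=1
t0.Δ3 w2=0 w1=1 clk=1 w3=0 w0=1 w4=1
t1.Δ0 w2=0 w1=1 clk=1 w3=0 w0=1 w4=1
t1.Δ1 w2=0 w1=1 clk=0 w3=0 w0=1 w4=1
t2.Δ0 w2=0 w1=1 clk=0 w3=0 w0=1 w4=1
t2.Δ1 w2=0 w1=1 clk=1 w3=0 w0=1 w4=1
t2.Δ2 w2=0 w1=1 clk=1 w3=1 w0=1 w4=1
t2.Δ3 w2=1 w1=1 clk=1 w3=1 w0=1 w4=1
t3.Δ0 w2=1 w1=1 clk=1 w3=1 w0=1 w4=1
t3.Δ1 w2=1 w1=1 clk=0 w3=1 w0=1 w4=1
t4.Δ0 w2=1 w1=1 clk=0 w3=1 w0=1 w4=1
t4.Δ1 w2=1 w1=1 clk=1 w3=1 w0=1 w4=1
t4.Δ2 w2=1 w1=1 clk=1 w3=0 w0=1 w4=1
t4.Δ3 w2=0 w1=1 clk=1 w3=0 w0=1 w4=1
t5.Δ0 w2=0 w1=1 clk=1 w3=0 w0=1 w4=1
t5.Δ1 w2=0 w1=1 clk=0 w3=0 w0=1 w4=1
t6.Δ0 w2=0 w1=1 clk=0 w3=0 w0=1 w4=1
t6.Δ1 w2=0 w1=1 clk=1 w3=0 w0=1 w4=1
t6.Δ2 w2=0 w1=1 clk=1 w3=1 w0=1 w4=1
t6.Δ3 w2=1 w1=1 clk=1 w3=1 w0=1 w4=1
t7.Δ0 w2=1 w1=1 clk=1 w3=1 w0=1 w4=1
t7.Δ1 w2=1 w1=1 clk=0 w3=1 w0=1 w4=1
t8.Δ0 w2=1 w1=1 clk=0 w3=1 w0=1 w4=1
t8.Δ1 w2=1 w1=1 clk=1 w3=1 w0=1 w4=1
t8.Δ2 w2=1 w1=1 clk=1 w3=0 w0=1 w4=1
t8.Δ3 w2=0 w1=1 clk=1 w3=0 w0=1 w4=1
t9.Δ0 w2=0 w1=1 clk=1 w3=0 w0=1 w4=1
t9.Δ1 w2=0 w1=1 clk=0 w3=0 w0=1 w4=1
t10.Δ0 w2=0 w1=1 clk=0 w3=0 w0=1 w4=1
t10.Δ1 w2=0 w1=1 clk=1 w3=0 w0=1 w4=1
t10.Δ2 w2=0 w1=1 clk=1 w3=1 w0=1 w4=1
t10.Δ3 w2=1 w1=1 clk=1 w3=1 w0=1 w4=1
t11.Δ0 w2=1 w1=1 clk=1 w3=1 w0=1 w4=1
t11.Δ1 w2=1 w1=1 clk=0 w3=1 w0=1 w4=1
t12.Δ0 w2=1 w1=1 clk=0 w3=1 w0=1 w4=1
t12.Δ1 w2=1 w1=1 clk=1 w3=1 w0=1 w4=1
t12.Δ2 w2=1 w1=1 clk=1 w3=0 w0=1 w4=1
t12.Δ3 w2=0 w1=1 clk=1 w3=0 w0=1 w4=1
t13.Δ0 w2=0 w1=1 clk=1 w3=0 w0=1 w4=1
t13.Δ1 w2=0 w1=1 clk=0 w3=0 w0=1 w4=1
t14.Δ0 w2=0 w1=1 clk=0 w3=0 w0=1 w4=1
t14.Δ1 w2=0 w1=1 clk=1 w3=0 w0=1 w4=1
t14.Δ2 w2=0 w1=1 clk=1 w3=1 w0=1 w4=1
t14.Δ3 w2=1 w1=1 clk=1 w3=1 w0=1 w4=1
t15.Δ0 w2=1 w1=1 clk=1 w3=1 w0=1 w4=1
t15.Δ1 w2=1 w1=1 clk=0 w3=1 w0=1 w4=1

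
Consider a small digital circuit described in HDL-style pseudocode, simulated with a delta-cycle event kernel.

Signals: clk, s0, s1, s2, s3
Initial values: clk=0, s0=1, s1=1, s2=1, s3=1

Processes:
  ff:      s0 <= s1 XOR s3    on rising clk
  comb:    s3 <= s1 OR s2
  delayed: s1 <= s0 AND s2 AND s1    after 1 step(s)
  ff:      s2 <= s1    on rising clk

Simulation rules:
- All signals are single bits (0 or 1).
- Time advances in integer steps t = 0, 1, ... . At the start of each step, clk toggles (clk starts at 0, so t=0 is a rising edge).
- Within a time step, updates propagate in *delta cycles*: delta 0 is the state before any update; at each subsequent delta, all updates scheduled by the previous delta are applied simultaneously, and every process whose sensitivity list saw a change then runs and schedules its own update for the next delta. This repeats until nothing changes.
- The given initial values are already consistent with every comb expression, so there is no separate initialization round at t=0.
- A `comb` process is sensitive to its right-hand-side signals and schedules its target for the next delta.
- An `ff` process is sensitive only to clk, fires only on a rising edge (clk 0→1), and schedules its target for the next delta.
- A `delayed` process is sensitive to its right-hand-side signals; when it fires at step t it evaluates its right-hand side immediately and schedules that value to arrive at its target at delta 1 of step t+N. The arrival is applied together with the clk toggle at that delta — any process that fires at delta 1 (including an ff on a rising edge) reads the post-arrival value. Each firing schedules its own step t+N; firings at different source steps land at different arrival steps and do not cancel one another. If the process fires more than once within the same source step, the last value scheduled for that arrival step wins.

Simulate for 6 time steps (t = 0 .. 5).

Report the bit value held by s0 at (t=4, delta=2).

0

t=0 Δ0: s3=1 s1=1 s0=1 s2=1 clk=0
  Δ1: clk:0→1
  Δ2: s0:1→0
  (2Δ to stable)
t=1 Δ0: s3=1 s1=1 s0=0 s2=1 clk=1
  Δ1: s1:1→0, clk:1→0
  (1Δ to stable)
t=2 Δ0: s3=1 s1=0 s0=0 s2=1 clk=0
  Δ1: clk:0→1
  Δ2: s0:0→1, s2:1→0
  Δ3: s3:1→0
  (3Δ to stable)
t=3 Δ0: s3=0 s1=0 s0=1 s2=0 clk=1
  Δ1: clk:1→0
  (1Δ to stable)
t=4 Δ0: s3=0 s1=0 s0=1 s2=0 clk=0
  Δ1: clk:0→1
  Δ2: s0:1→0
  (2Δ to stable)
t=5 Δ0: s3=0 s1=0 s0=0 s2=0 clk=1
  Δ1: clk:1→0
  (1Δ to stable)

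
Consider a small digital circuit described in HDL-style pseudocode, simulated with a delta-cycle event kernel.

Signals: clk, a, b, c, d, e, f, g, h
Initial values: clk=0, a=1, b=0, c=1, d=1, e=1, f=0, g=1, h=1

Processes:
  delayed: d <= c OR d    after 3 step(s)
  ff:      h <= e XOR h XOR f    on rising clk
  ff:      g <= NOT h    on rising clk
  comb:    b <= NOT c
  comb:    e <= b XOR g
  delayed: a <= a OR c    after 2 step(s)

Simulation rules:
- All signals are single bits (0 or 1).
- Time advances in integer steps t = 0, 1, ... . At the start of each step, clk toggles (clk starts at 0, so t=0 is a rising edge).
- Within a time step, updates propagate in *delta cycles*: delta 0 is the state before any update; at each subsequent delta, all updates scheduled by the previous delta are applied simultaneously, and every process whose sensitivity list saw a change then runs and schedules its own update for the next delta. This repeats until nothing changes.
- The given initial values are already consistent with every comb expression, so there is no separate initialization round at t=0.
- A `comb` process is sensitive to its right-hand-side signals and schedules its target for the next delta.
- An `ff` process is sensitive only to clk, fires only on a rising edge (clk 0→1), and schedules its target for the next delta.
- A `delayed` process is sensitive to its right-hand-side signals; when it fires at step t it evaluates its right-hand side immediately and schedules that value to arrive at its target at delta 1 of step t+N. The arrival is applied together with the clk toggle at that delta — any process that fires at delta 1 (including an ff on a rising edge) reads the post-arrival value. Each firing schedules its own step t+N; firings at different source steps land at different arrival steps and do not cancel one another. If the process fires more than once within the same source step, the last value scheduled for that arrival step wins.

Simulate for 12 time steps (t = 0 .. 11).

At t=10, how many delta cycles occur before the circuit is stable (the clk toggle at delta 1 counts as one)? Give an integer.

t=0 Δ0: e=1 g=1 c=1 d=1 b=0 h=1 a=1 clk=0 f=0
  Δ1: clk:0→1
  Δ2: g:1→0, h:1→0
  Δ3: e:1→0
  (3Δ to stable)
t=1 Δ0: e=0 g=0 c=1 d=1 b=0 h=0 a=1 clk=1 f=0
  Δ1: clk:1→0
  (1Δ to stable)
t=2 Δ0: e=0 g=0 c=1 d=1 b=0 h=0 a=1 clk=0 f=0
  Δ1: clk:0→1
  Δ2: g:0→1
  Δ3: e:0→1
  (3Δ to stable)
t=3 Δ0: e=1 g=1 c=1 d=1 b=0 h=0 a=1 clk=1 f=0
  Δ1: clk:1→0
  (1Δ to stable)
t=4 Δ0: e=1 g=1 c=1 d=1 b=0 h=0 a=1 clk=0 f=0
  Δ1: clk:0→1
  Δ2: h:0→1
  (2Δ to stable)
t=5 Δ0: e=1 g=1 c=1 d=1 b=0 h=1 a=1 clk=1 f=0
  Δ1: clk:1→0
  (1Δ to stable)
t=6 Δ0: e=1 g=1 c=1 d=1 b=0 h=1 a=1 clk=0 f=0
  Δ1: clk:0→1
  Δ2: g:1→0, h:1→0
  Δ3: e:1→0
  (3Δ to stable)
t=7 Δ0: e=0 g=0 c=1 d=1 b=0 h=0 a=1 clk=1 f=0
  Δ1: clk:1→0
  (1Δ to stable)
t=8 Δ0: e=0 g=0 c=1 d=1 b=0 h=0 a=1 clk=0 f=0
  Δ1: clk:0→1
  Δ2: g:0→1
  Δ3: e:0→1
  (3Δ to stable)
t=9 Δ0: e=1 g=1 c=1 d=1 b=0 h=0 a=1 clk=1 f=0
  Δ1: clk:1→0
  (1Δ to stable)
t=10 Δ0: e=1 g=1 c=1 d=1 b=0 h=0 a=1 clk=0 f=0
  Δ1: clk:0→1
  Δ2: h:0→1
  (2Δ to stable)
t=11 Δ0: e=1 g=1 c=1 d=1 b=0 h=1 a=1 clk=1 f=0
  Δ1: clk:1→0
  (1Δ to stable)

2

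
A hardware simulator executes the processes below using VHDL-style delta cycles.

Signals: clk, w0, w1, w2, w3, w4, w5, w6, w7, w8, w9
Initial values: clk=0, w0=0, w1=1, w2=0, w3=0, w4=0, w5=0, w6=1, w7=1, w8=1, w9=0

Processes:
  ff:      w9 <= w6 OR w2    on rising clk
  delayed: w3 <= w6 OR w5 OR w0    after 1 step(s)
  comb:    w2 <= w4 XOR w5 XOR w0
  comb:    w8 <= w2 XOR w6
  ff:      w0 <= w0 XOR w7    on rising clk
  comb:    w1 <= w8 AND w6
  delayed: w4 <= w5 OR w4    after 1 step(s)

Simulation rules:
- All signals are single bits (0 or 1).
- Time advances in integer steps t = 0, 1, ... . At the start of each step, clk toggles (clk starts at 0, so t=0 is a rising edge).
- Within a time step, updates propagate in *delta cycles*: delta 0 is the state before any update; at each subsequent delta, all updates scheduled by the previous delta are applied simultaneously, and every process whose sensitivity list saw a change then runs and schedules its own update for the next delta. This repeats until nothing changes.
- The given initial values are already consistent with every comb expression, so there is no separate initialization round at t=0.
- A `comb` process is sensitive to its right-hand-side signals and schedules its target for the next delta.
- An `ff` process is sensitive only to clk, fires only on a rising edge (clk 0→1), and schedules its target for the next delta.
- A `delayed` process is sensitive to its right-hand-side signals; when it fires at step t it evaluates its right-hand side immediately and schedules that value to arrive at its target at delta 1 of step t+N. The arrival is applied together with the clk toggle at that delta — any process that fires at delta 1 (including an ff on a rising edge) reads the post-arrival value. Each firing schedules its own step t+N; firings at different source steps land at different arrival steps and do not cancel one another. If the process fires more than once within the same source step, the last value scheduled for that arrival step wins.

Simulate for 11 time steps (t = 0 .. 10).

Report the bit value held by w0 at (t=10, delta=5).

[bits: w8,w7,w0,w1,w5,w9,w4,w3,w6,w2,clk]
t=0: Δ0=11010000100 Δ1=11010000101 Δ2=11110100101 Δ3=11110100111 Δ4=01110100111 Δ5=01100100111 | 5Δ
t=1: Δ0=01100100111 Δ1=01100101110 | 1Δ
t=2: Δ0=01100101110 Δ1=01100101111 Δ2=01000101111 Δ3=01000101101 Δ4=11000101101 Δ5=11010101101 | 5Δ
t=3: Δ0=11010101101 Δ1=11010101100 | 1Δ
t=4: Δ0=11010101100 Δ1=11010101101 Δ2=11110101101 Δ3=11110101111 Δ4=01110101111 Δ5=01100101111 | 5Δ
t=5: Δ0=01100101111 Δ1=01100101110 | 1Δ
t=6: Δ0=01100101110 Δ1=01100101111 Δ2=01000101111 Δ3=01000101101 Δ4=11000101101 Δ5=11010101101 | 5Δ
t=7: Δ0=11010101101 Δ1=11010101100 | 1Δ
t=8: Δ0=11010101100 Δ1=11010101101 Δ2=11110101101 Δ3=11110101111 Δ4=01110101111 Δ5=01100101111 | 5Δ
t=9: Δ0=01100101111 Δ1=01100101110 | 1Δ
t=10: Δ0=01100101110 Δ1=01100101111 Δ2=01000101111 Δ3=01000101101 Δ4=11000101101 Δ5=11010101101 | 5Δ

0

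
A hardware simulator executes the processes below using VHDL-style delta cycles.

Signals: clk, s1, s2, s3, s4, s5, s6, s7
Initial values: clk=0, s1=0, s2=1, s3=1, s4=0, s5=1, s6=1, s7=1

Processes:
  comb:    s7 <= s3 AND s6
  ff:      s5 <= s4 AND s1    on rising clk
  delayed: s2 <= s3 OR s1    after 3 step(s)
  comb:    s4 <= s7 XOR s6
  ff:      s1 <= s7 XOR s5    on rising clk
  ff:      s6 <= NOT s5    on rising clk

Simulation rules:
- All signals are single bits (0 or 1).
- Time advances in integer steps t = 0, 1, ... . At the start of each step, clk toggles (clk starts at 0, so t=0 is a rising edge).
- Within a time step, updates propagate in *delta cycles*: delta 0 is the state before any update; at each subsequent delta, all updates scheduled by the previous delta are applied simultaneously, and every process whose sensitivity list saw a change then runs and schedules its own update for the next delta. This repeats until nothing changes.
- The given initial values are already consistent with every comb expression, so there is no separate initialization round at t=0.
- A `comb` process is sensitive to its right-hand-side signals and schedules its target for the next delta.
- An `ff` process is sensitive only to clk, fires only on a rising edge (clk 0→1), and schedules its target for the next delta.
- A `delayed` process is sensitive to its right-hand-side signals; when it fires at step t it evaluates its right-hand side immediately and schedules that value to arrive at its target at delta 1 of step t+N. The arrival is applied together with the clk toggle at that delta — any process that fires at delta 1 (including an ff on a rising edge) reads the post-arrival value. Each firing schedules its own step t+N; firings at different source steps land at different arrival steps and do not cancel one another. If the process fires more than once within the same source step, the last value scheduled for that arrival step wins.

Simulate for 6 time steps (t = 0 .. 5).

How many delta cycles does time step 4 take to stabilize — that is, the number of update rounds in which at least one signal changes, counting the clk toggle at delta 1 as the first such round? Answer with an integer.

t=0 Δ0: s1=0 clk=0 s5=1 s7=1 s6=1 s3=1 s4=0 s2=1
  Δ1: clk:0→1
  Δ2: s5:1→0, s6:1→0
  Δ3: s7:1→0, s4:0→1
  Δ4: s4:1→0
  (4Δ to stable)
t=1 Δ0: s1=0 clk=1 s5=0 s7=0 s6=0 s3=1 s4=0 s2=1
  Δ1: clk:1→0
  (1Δ to stable)
t=2 Δ0: s1=0 clk=0 s5=0 s7=0 s6=0 s3=1 s4=0 s2=1
  Δ1: clk:0→1
  Δ2: s6:0→1
  Δ3: s7:0→1, s4:0→1
  Δ4: s4:1→0
  (4Δ to stable)
t=3 Δ0: s1=0 clk=1 s5=0 s7=1 s6=1 s3=1 s4=0 s2=1
  Δ1: clk:1→0
  (1Δ to stable)
t=4 Δ0: s1=0 clk=0 s5=0 s7=1 s6=1 s3=1 s4=0 s2=1
  Δ1: clk:0→1
  Δ2: s1:0→1
  (2Δ to stable)
t=5 Δ0: s1=1 clk=1 s5=0 s7=1 s6=1 s3=1 s4=0 s2=1
  Δ1: clk:1→0
  (1Δ to stable)

2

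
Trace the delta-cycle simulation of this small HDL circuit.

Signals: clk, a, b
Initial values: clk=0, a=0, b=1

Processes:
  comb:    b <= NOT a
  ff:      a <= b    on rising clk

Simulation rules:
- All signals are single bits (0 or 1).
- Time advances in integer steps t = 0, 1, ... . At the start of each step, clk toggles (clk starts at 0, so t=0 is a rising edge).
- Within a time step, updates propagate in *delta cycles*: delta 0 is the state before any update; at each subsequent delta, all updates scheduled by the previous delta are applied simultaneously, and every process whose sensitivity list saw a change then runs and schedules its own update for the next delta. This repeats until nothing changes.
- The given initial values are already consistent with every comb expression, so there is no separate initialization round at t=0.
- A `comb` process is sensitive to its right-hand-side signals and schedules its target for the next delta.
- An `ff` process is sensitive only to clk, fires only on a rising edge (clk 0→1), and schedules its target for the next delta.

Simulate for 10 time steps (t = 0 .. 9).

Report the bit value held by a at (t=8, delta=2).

1

t0.Δ0 clk=0 b=1 a=0
t0.Δ1 clk=1 b=1 a=0
t0.Δ2 clk=1 b=1 a=1
t0.Δ3 clk=1 b=0 a=1
t1.Δ0 clk=1 b=0 a=1
t1.Δ1 clk=0 b=0 a=1
t2.Δ0 clk=0 b=0 a=1
t2.Δ1 clk=1 b=0 a=1
t2.Δ2 clk=1 b=0 a=0
t2.Δ3 clk=1 b=1 a=0
t3.Δ0 clk=1 b=1 a=0
t3.Δ1 clk=0 b=1 a=0
t4.Δ0 clk=0 b=1 a=0
t4.Δ1 clk=1 b=1 a=0
t4.Δ2 clk=1 b=1 a=1
t4.Δ3 clk=1 b=0 a=1
t5.Δ0 clk=1 b=0 a=1
t5.Δ1 clk=0 b=0 a=1
t6.Δ0 clk=0 b=0 a=1
t6.Δ1 clk=1 b=0 a=1
t6.Δ2 clk=1 b=0 a=0
t6.Δ3 clk=1 b=1 a=0
t7.Δ0 clk=1 b=1 a=0
t7.Δ1 clk=0 b=1 a=0
t8.Δ0 clk=0 b=1 a=0
t8.Δ1 clk=1 b=1 a=0
t8.Δ2 clk=1 b=1 a=1
t8.Δ3 clk=1 b=0 a=1
t9.Δ0 clk=1 b=0 a=1
t9.Δ1 clk=0 b=0 a=1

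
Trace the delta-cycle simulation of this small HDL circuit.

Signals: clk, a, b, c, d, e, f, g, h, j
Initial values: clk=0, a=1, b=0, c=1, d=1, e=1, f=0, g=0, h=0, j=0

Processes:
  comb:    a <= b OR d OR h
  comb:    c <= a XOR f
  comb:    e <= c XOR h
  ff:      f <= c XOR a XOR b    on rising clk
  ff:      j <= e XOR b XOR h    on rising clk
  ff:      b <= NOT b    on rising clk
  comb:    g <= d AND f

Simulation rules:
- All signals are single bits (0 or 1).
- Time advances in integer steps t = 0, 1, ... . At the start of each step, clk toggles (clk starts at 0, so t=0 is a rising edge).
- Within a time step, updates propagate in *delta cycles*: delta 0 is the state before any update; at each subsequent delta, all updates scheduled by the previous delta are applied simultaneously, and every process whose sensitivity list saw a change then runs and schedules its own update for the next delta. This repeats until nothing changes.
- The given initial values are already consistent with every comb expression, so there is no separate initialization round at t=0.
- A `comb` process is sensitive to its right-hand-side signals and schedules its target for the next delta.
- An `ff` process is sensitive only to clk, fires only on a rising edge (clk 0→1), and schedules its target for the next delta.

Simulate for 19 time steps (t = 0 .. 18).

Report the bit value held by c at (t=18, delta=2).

t0.Δ0 b=0 clk=0 a=1 j=0 c=1 d=1 h=0 e=1 g=0 f=0
t0.Δ1 b=0 clk=1 a=1 j=0 c=1 d=1 h=0 e=1 g=0 f=0
t0.Δ2 b=1 clk=1 a=1 j=1 c=1 d=1 h=0 e=1 g=0 f=0
t1.Δ0 b=1 clk=1 a=1 j=1 c=1 d=1 h=0 e=1 g=0 f=0
t1.Δ1 b=1 clk=0 a=1 j=1 c=1 d=1 h=0 e=1 g=0 f=0
t2.Δ0 b=1 clk=0 a=1 j=1 c=1 d=1 h=0 e=1 g=0 f=0
t2.Δ1 b=1 clk=1 a=1 j=1 c=1 d=1 h=0 e=1 g=0 f=0
t2.Δ2 b=0 clk=1 a=1 j=0 c=1 d=1 h=0 e=1 g=0 f=1
t2.Δ3 b=0 clk=1 a=1 j=0 c=0 d=1 h=0 e=1 g=1 f=1
t2.Δ4 b=0 clk=1 a=1 j=0 c=0 d=1 h=0 e=0 g=1 f=1
t3.Δ0 b=0 clk=1 a=1 j=0 c=0 d=1 h=0 e=0 g=1 f=1
t3.Δ1 b=0 clk=0 a=1 j=0 c=0 d=1 h=0 e=0 g=1 f=1
t4.Δ0 b=0 clk=0 a=1 j=0 c=0 d=1 h=0 e=0 g=1 f=1
t4.Δ1 b=0 clk=1 a=1 j=0 c=0 d=1 h=0 e=0 g=1 f=1
t4.Δ2 b=1 clk=1 a=1 j=0 c=0 d=1 h=0 e=0 g=1 f=1
t5.Δ0 b=1 clk=1 a=1 j=0 c=0 d=1 h=0 e=0 g=1 f=1
t5.Δ1 b=1 clk=0 a=1 j=0 c=0 d=1 h=0 e=0 g=1 f=1
t6.Δ0 b=1 clk=0 a=1 j=0 c=0 d=1 h=0 e=0 g=1 f=1
t6.Δ1 b=1 clk=1 a=1 j=0 c=0 d=1 h=0 e=0 g=1 f=1
t6.Δ2 b=0 clk=1 a=1 j=1 c=0 d=1 h=0 e=0 g=1 f=0
t6.Δ3 b=0 clk=1 a=1 j=1 c=1 d=1 h=0 e=0 g=0 f=0
t6.Δ4 b=0 clk=1 a=1 j=1 c=1 d=1 h=0 e=1 g=0 f=0
t7.Δ0 b=0 clk=1 a=1 j=1 c=1 d=1 h=0 e=1 g=0 f=0
t7.Δ1 b=0 clk=0 a=1 j=1 c=1 d=1 h=0 e=1 g=0 f=0
t8.Δ0 b=0 clk=0 a=1 j=1 c=1 d=1 h=0 e=1 g=0 f=0
t8.Δ1 b=0 clk=1 a=1 j=1 c=1 d=1 h=0 e=1 g=0 f=0
t8.Δ2 b=1 clk=1 a=1 j=1 c=1 d=1 h=0 e=1 g=0 f=0
t9.Δ0 b=1 clk=1 a=1 j=1 c=1 d=1 h=0 e=1 g=0 f=0
t9.Δ1 b=1 clk=0 a=1 j=1 c=1 d=1 h=0 e=1 g=0 f=0
t10.Δ0 b=1 clk=0 a=1 j=1 c=1 d=1 h=0 e=1 g=0 f=0
t10.Δ1 b=1 clk=1 a=1 j=1 c=1 d=1 h=0 e=1 g=0 f=0
t10.Δ2 b=0 clk=1 a=1 j=0 c=1 d=1 h=0 e=1 g=0 f=1
t10.Δ3 b=0 clk=1 a=1 j=0 c=0 d=1 h=0 e=1 g=1 f=1
t10.Δ4 b=0 clk=1 a=1 j=0 c=0 d=1 h=0 e=0 g=1 f=1
t11.Δ0 b=0 clk=1 a=1 j=0 c=0 d=1 h=0 e=0 g=1 f=1
t11.Δ1 b=0 clk=0 a=1 j=0 c=0 d=1 h=0 e=0 g=1 f=1
t12.Δ0 b=0 clk=0 a=1 j=0 c=0 d=1 h=0 e=0 g=1 f=1
t12.Δ1 b=0 clk=1 a=1 j=0 c=0 d=1 h=0 e=0 g=1 f=1
t12.Δ2 b=1 clk=1 a=1 j=0 c=0 d=1 h=0 e=0 g=1 f=1
t13.Δ0 b=1 clk=1 a=1 j=0 c=0 d=1 h=0 e=0 g=1 f=1
t13.Δ1 b=1 clk=0 a=1 j=0 c=0 d=1 h=0 e=0 g=1 f=1
t14.Δ0 b=1 clk=0 a=1 j=0 c=0 d=1 h=0 e=0 g=1 f=1
t14.Δ1 b=1 clk=1 a=1 j=0 c=0 d=1 h=0 e=0 g=1 f=1
t14.Δ2 b=0 clk=1 a=1 j=1 c=0 d=1 h=0 e=0 g=1 f=0
t14.Δ3 b=0 clk=1 a=1 j=1 c=1 d=1 h=0 e=0 g=0 f=0
t14.Δ4 b=0 clk=1 a=1 j=1 c=1 d=1 h=0 e=1 g=0 f=0
t15.Δ0 b=0 clk=1 a=1 j=1 c=1 d=1 h=0 e=1 g=0 f=0
t15.Δ1 b=0 clk=0 a=1 j=1 c=1 d=1 h=0 e=1 g=0 f=0
t16.Δ0 b=0 clk=0 a=1 j=1 c=1 d=1 h=0 e=1 g=0 f=0
t16.Δ1 b=0 clk=1 a=1 j=1 c=1 d=1 h=0 e=1 g=0 f=0
t16.Δ2 b=1 clk=1 a=1 j=1 c=1 d=1 h=0 e=1 g=0 f=0
t17.Δ0 b=1 clk=1 a=1 j=1 c=1 d=1 h=0 e=1 g=0 f=0
t17.Δ1 b=1 clk=0 a=1 j=1 c=1 d=1 h=0 e=1 g=0 f=0
t18.Δ0 b=1 clk=0 a=1 j=1 c=1 d=1 h=0 e=1 g=0 f=0
t18.Δ1 b=1 clk=1 a=1 j=1 c=1 d=1 h=0 e=1 g=0 f=0
t18.Δ2 b=0 clk=1 a=1 j=0 c=1 d=1 h=0 e=1 g=0 f=1
t18.Δ3 b=0 clk=1 a=1 j=0 c=0 d=1 h=0 e=1 g=1 f=1
t18.Δ4 b=0 clk=1 a=1 j=0 c=0 d=1 h=0 e=0 g=1 f=1

1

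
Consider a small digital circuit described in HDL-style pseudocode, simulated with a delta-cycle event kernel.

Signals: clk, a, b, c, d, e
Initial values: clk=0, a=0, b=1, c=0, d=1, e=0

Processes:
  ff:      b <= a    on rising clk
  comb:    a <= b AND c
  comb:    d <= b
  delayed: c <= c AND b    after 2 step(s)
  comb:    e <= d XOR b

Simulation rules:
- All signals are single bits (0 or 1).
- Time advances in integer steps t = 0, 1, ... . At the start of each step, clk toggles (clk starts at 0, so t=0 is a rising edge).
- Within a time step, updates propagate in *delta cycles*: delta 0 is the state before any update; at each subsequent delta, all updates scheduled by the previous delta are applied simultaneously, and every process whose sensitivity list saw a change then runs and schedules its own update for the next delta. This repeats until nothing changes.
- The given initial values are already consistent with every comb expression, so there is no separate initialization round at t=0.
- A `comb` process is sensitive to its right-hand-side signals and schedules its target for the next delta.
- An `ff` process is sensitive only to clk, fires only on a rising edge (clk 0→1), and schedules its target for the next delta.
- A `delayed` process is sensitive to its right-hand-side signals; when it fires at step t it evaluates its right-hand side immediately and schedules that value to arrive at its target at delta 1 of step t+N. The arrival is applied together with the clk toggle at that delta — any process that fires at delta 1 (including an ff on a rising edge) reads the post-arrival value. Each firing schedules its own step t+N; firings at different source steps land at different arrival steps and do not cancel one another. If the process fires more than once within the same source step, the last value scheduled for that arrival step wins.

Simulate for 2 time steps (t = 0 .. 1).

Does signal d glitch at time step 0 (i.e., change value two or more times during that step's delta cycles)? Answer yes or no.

no

[bits: a,clk,d,c,e,b]
t=0: Δ0=001001 Δ1=011001 Δ2=011000 Δ3=010010 Δ4=010000 | 4Δ
t=1: Δ0=010000 Δ1=000000 | 1Δ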